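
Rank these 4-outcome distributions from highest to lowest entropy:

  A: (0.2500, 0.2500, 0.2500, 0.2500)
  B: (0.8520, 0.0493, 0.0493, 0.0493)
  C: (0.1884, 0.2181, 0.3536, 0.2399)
A > C > B

Key insight: Entropy is maximized by uniform distributions and minimized by concentrated distributions.

- Uniform distributions have maximum entropy log₂(4) = 2.0000 bits
- The more "peaked" or concentrated a distribution, the lower its entropy

Entropies:
  H(A) = 2.0000 bits
  H(B) = 0.8394 bits
  H(C) = 1.9572 bits

Ranking: A > C > B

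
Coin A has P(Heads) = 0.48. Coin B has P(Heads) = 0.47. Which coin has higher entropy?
A

For binary distributions, entropy is maximized at p=0.5 and decreases as p moves toward 0 or 1.

H(A) = H(0.48) = 0.9988 bits
H(B) = H(0.47) = 0.9974 bits

Distribution A (p=0.48) is closer to uniform (p=0.5), so it has higher entropy.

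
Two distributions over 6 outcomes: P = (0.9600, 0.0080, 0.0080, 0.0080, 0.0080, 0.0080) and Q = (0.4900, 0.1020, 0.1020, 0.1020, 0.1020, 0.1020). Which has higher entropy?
Q

P is highly concentrated on one outcome (96%), making it nearly deterministic. Q spreads its mass more evenly (max 49%). The more spread-out distribution has higher entropy: H(P) ≈ 0.335 bits, H(Q) ≈ 2.184 bits.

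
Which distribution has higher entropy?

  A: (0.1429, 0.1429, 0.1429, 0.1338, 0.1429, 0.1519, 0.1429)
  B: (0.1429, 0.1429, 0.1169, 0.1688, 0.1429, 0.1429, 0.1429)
A

Both distributions are close to uniform, making this a harder comparison.

H(A) = 2.8065 bits
H(B) = 2.8005 bits

The distribution closer to uniform has higher entropy.
Answer: A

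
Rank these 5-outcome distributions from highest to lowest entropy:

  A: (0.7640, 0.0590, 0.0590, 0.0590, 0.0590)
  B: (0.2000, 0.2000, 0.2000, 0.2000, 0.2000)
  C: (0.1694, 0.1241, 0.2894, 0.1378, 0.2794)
B > C > A

Key insight: Entropy is maximized by uniform distributions and minimized by concentrated distributions.

- Uniform distributions have maximum entropy log₂(5) = 2.3219 bits
- The more "peaked" or concentrated a distribution, the lower its entropy

Entropies:
  H(A) = 1.2603 bits
  H(B) = 2.3219 bits
  H(C) = 2.2332 bits

Ranking: B > C > A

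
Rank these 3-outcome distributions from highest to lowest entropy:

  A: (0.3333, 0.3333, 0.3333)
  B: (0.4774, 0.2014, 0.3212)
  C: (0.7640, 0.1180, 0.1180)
A > B > C

Key insight: Entropy is maximized by uniform distributions and minimized by concentrated distributions.

- Uniform distributions have maximum entropy log₂(3) = 1.5850 bits
- The more "peaked" or concentrated a distribution, the lower its entropy

Entropies:
  H(A) = 1.5850 bits
  H(B) = 1.5011 bits
  H(C) = 1.0243 bits

Ranking: A > B > C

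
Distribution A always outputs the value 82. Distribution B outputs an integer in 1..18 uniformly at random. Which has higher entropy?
B

A is deterministic, so H(A) = 0. B is uniform over 18 outcomes, so H(B) = log₂(18) = 4.170 bits. Any distribution with genuine randomness has higher entropy than a deterministic one.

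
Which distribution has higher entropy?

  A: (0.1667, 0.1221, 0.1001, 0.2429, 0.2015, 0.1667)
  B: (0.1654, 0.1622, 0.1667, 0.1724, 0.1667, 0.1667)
B

Both distributions are close to uniform, making this a harder comparison.

H(A) = 2.5262 bits
H(B) = 2.5847 bits

The distribution closer to uniform has higher entropy.
Answer: B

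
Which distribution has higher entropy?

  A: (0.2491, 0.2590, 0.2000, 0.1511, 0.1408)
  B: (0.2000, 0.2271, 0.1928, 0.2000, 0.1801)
B

Both distributions are close to uniform, making this a harder comparison.

H(A) = 2.2788 bits
H(B) = 2.3177 bits

The distribution closer to uniform has higher entropy.
Answer: B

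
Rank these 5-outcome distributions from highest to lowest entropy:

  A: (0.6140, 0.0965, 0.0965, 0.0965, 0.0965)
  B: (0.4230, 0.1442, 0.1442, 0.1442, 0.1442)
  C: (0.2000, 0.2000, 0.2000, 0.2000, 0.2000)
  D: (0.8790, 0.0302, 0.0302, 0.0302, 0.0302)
C > B > A > D

Key insight: Entropy is maximized by uniform distributions and minimized by concentrated distributions.

Entropies:
  H(A) = 1.7342 bits
  H(B) = 2.1368 bits
  H(C) = 2.3219 bits
  H(D) = 0.7742 bits

Ranking: C > B > A > D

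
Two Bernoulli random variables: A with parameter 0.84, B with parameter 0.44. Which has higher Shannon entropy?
B

For binary distributions, entropy is maximized at p=0.5 and decreases as p moves toward 0 or 1.

H(A) = H(0.84) = 0.6343 bits
H(B) = H(0.44) = 0.9896 bits

Distribution B (p=0.44) is closer to uniform (p=0.5), so it has higher entropy.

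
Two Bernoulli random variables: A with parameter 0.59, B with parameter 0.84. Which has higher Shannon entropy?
A

For binary distributions, entropy is maximized at p=0.5 and decreases as p moves toward 0 or 1.

H(A) = H(0.59) = 0.9765 bits
H(B) = H(0.84) = 0.6343 bits

Distribution A (p=0.59) is closer to uniform (p=0.5), so it has higher entropy.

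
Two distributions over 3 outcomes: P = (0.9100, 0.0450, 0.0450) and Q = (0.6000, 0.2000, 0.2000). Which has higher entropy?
Q

P is highly concentrated on one outcome (91%), making it nearly deterministic. Q spreads its mass more evenly (max 60%). The more spread-out distribution has higher entropy: H(P) ≈ 0.526 bits, H(Q) ≈ 1.371 bits.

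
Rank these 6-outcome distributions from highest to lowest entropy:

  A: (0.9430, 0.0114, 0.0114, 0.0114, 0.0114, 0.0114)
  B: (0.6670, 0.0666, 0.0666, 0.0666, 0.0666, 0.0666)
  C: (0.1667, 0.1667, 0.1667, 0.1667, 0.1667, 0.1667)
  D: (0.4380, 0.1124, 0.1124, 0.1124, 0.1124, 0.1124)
C > D > B > A

Key insight: Entropy is maximized by uniform distributions and minimized by concentrated distributions.

Entropies:
  H(A) = 0.4478 bits
  H(B) = 1.6912 bits
  H(C) = 2.5850 bits
  H(D) = 2.2938 bits

Ranking: C > D > B > A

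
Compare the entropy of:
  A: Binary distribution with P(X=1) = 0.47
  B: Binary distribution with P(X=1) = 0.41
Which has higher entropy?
A

For binary distributions, entropy is maximized at p=0.5 and decreases as p moves toward 0 or 1.

H(A) = H(0.47) = 0.9974 bits
H(B) = H(0.41) = 0.9765 bits

Distribution A (p=0.47) is closer to uniform (p=0.5), so it has higher entropy.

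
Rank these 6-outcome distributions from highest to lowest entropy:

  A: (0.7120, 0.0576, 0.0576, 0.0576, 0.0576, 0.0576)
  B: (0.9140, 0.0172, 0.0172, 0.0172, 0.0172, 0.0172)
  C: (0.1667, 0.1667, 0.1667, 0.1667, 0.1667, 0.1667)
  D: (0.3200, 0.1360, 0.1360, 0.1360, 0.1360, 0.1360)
C > D > A > B

Key insight: Entropy is maximized by uniform distributions and minimized by concentrated distributions.

Entropies:
  H(A) = 1.5348 bits
  H(B) = 0.6227 bits
  H(C) = 2.5850 bits
  H(D) = 2.4833 bits

Ranking: C > D > A > B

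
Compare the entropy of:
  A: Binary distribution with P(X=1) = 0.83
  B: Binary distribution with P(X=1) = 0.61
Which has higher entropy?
B

For binary distributions, entropy is maximized at p=0.5 and decreases as p moves toward 0 or 1.

H(A) = H(0.83) = 0.6577 bits
H(B) = H(0.61) = 0.9648 bits

Distribution B (p=0.61) is closer to uniform (p=0.5), so it has higher entropy.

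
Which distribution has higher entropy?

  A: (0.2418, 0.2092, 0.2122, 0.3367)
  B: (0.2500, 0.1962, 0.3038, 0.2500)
B

Both distributions are close to uniform, making this a harder comparison.

H(A) = 1.9708 bits
H(B) = 1.9832 bits

The distribution closer to uniform has higher entropy.
Answer: B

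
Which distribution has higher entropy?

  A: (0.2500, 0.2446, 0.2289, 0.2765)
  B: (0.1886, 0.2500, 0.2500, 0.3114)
A

Both distributions are close to uniform, making this a harder comparison.

H(A) = 1.9966 bits
H(B) = 1.9781 bits

The distribution closer to uniform has higher entropy.
Answer: A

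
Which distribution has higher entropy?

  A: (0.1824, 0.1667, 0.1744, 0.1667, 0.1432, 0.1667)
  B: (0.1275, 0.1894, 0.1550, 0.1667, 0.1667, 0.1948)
A

Both distributions are close to uniform, making this a harder comparison.

H(A) = 2.5812 bits
H(B) = 2.5718 bits

The distribution closer to uniform has higher entropy.
Answer: A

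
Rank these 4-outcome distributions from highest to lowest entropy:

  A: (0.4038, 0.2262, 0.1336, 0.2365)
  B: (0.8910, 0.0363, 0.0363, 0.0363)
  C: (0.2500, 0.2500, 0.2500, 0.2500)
C > A > B

Key insight: Entropy is maximized by uniform distributions and minimized by concentrated distributions.

- Uniform distributions have maximum entropy log₂(4) = 2.0000 bits
- The more "peaked" or concentrated a distribution, the lower its entropy

Entropies:
  H(A) = 1.8932 bits
  H(B) = 0.6697 bits
  H(C) = 2.0000 bits

Ranking: C > A > B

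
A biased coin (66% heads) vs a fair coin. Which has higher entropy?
Fair coin

The fair coin is uniform (p=0.5), maximizing binary entropy at 1 bit. The biased coin has H(0.66) ≈ 0.925 bits — its outcome is more predictable, so its entropy is lower.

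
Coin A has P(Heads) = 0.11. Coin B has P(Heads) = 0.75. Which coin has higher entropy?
B

For binary distributions, entropy is maximized at p=0.5 and decreases as p moves toward 0 or 1.

H(A) = H(0.11) = 0.4999 bits
H(B) = H(0.75) = 0.8113 bits

Distribution B (p=0.75) is closer to uniform (p=0.5), so it has higher entropy.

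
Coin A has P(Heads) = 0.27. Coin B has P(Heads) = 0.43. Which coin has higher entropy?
B

For binary distributions, entropy is maximized at p=0.5 and decreases as p moves toward 0 or 1.

H(A) = H(0.27) = 0.8415 bits
H(B) = H(0.43) = 0.9858 bits

Distribution B (p=0.43) is closer to uniform (p=0.5), so it has higher entropy.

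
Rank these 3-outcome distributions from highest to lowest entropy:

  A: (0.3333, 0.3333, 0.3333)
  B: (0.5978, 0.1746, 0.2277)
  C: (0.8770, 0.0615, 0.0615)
A > B > C

Key insight: Entropy is maximized by uniform distributions and minimized by concentrated distributions.

- Uniform distributions have maximum entropy log₂(3) = 1.5850 bits
- The more "peaked" or concentrated a distribution, the lower its entropy

Entropies:
  H(A) = 1.5850 bits
  H(B) = 1.3694 bits
  H(C) = 0.6609 bits

Ranking: A > B > C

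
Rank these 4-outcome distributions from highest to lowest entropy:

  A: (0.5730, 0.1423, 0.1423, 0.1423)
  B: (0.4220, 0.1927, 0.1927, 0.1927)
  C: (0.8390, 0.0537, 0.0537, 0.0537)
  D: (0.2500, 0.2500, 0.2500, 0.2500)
D > B > A > C

Key insight: Entropy is maximized by uniform distributions and minimized by concentrated distributions.

Entropies:
  H(A) = 1.6613 bits
  H(B) = 1.8985 bits
  H(C) = 0.8919 bits
  H(D) = 2.0000 bits

Ranking: D > B > A > C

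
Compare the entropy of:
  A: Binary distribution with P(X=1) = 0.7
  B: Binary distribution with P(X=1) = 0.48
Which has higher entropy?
B

For binary distributions, entropy is maximized at p=0.5 and decreases as p moves toward 0 or 1.

H(A) = H(0.7) = 0.8813 bits
H(B) = H(0.48) = 0.9988 bits

Distribution B (p=0.48) is closer to uniform (p=0.5), so it has higher entropy.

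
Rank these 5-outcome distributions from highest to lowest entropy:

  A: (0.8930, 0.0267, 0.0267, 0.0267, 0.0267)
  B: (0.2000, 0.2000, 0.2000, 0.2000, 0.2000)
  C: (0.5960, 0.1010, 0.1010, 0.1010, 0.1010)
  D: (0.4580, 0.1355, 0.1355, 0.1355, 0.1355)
B > D > C > A

Key insight: Entropy is maximized by uniform distributions and minimized by concentrated distributions.

Entropies:
  H(A) = 0.7048 bits
  H(B) = 2.3219 bits
  H(C) = 1.7812 bits
  H(D) = 2.0789 bits

Ranking: B > D > C > A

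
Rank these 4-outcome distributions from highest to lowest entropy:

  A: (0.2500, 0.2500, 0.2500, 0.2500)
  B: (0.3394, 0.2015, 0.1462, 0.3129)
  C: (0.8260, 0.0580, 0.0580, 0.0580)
A > B > C

Key insight: Entropy is maximized by uniform distributions and minimized by concentrated distributions.

- Uniform distributions have maximum entropy log₂(4) = 2.0000 bits
- The more "peaked" or concentrated a distribution, the lower its entropy

Entropies:
  H(A) = 2.0000 bits
  H(B) = 1.9248 bits
  H(C) = 0.9426 bits

Ranking: A > B > C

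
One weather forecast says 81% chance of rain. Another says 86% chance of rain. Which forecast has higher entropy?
81% forecast

Treat each forecast as a Bernoulli distribution. Binary entropy is maximized at p=0.5 and falls off symmetrically toward 0 or 1. The 81% forecast is closer to 50%, so it is more uncertain. H(81%) ≈ 0.701 bits, H(86%) ≈ 0.584 bits.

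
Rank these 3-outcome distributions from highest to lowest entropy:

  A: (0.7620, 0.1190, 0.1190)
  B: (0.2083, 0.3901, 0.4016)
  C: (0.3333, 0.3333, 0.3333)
C > B > A

Key insight: Entropy is maximized by uniform distributions and minimized by concentrated distributions.

- Uniform distributions have maximum entropy log₂(3) = 1.5850 bits
- The more "peaked" or concentrated a distribution, the lower its entropy

Entropies:
  H(A) = 1.0297 bits
  H(B) = 1.5298 bits
  H(C) = 1.5850 bits

Ranking: C > B > A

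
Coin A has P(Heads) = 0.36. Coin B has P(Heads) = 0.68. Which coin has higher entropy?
A

For binary distributions, entropy is maximized at p=0.5 and decreases as p moves toward 0 or 1.

H(A) = H(0.36) = 0.9427 bits
H(B) = H(0.68) = 0.9044 bits

Distribution A (p=0.36) is closer to uniform (p=0.5), so it has higher entropy.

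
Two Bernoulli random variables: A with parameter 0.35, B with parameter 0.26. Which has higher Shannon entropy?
A

For binary distributions, entropy is maximized at p=0.5 and decreases as p moves toward 0 or 1.

H(A) = H(0.35) = 0.9341 bits
H(B) = H(0.26) = 0.8267 bits

Distribution A (p=0.35) is closer to uniform (p=0.5), so it has higher entropy.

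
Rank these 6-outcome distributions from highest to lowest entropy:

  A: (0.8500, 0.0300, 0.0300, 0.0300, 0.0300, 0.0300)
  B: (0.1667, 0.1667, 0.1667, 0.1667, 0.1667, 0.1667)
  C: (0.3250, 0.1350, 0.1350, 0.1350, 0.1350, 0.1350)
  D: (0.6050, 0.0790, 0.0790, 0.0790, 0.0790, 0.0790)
B > C > D > A

Key insight: Entropy is maximized by uniform distributions and minimized by concentrated distributions.

Entropies:
  H(A) = 0.9581 bits
  H(B) = 2.5850 bits
  H(C) = 2.4770 bits
  H(D) = 1.8851 bits

Ranking: B > C > D > A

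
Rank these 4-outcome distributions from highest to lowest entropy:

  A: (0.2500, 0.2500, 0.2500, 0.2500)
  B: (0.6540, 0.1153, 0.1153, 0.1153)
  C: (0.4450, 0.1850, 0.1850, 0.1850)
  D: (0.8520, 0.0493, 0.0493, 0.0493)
A > C > B > D

Key insight: Entropy is maximized by uniform distributions and minimized by concentrated distributions.

Entropies:
  H(A) = 2.0000 bits
  H(B) = 1.4788 bits
  H(C) = 1.8709 bits
  H(D) = 0.8394 bits

Ranking: A > C > B > D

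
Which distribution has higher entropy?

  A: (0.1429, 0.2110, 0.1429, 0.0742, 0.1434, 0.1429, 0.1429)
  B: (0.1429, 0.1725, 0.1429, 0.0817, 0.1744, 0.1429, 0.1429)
B

Both distributions are close to uniform, making this a harder comparison.

H(A) = 2.7580 bits
H(B) = 2.7761 bits

The distribution closer to uniform has higher entropy.
Answer: B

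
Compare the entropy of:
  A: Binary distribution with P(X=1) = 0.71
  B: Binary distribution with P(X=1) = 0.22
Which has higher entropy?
A

For binary distributions, entropy is maximized at p=0.5 and decreases as p moves toward 0 or 1.

H(A) = H(0.71) = 0.8687 bits
H(B) = H(0.22) = 0.7602 bits

Distribution A (p=0.71) is closer to uniform (p=0.5), so it has higher entropy.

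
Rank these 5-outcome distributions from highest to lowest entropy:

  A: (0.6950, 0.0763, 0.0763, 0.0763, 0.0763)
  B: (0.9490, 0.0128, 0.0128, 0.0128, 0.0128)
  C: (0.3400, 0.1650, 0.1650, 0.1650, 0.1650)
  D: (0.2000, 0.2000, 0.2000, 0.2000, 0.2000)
D > C > A > B

Key insight: Entropy is maximized by uniform distributions and minimized by concentrated distributions.

Entropies:
  H(A) = 1.4973 bits
  H(B) = 0.3926 bits
  H(C) = 2.2448 bits
  H(D) = 2.3219 bits

Ranking: D > C > A > B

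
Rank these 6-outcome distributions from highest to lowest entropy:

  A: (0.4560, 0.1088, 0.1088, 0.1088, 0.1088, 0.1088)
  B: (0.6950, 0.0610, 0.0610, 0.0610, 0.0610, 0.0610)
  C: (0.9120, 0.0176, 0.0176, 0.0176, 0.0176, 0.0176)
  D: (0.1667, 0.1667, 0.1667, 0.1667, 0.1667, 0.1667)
D > A > B > C

Key insight: Entropy is maximized by uniform distributions and minimized by concentrated distributions.

Entropies:
  H(A) = 2.2575 bits
  H(B) = 1.5955 bits
  H(C) = 0.6341 bits
  H(D) = 2.5850 bits

Ranking: D > A > B > C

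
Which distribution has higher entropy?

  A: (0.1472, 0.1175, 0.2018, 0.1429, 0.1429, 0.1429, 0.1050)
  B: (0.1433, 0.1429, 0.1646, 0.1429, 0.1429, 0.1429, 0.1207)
B

Both distributions are close to uniform, making this a harder comparison.

H(A) = 2.7803 bits
H(B) = 2.8025 bits

The distribution closer to uniform has higher entropy.
Answer: B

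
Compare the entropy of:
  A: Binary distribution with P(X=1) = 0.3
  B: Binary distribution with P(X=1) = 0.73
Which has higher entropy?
A

For binary distributions, entropy is maximized at p=0.5 and decreases as p moves toward 0 or 1.

H(A) = H(0.3) = 0.8813 bits
H(B) = H(0.73) = 0.8415 bits

Distribution A (p=0.3) is closer to uniform (p=0.5), so it has higher entropy.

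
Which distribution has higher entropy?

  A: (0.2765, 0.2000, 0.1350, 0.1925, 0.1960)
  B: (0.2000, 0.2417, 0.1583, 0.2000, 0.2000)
B

Both distributions are close to uniform, making this a harder comparison.

H(A) = 2.2856 bits
H(B) = 2.3093 bits

The distribution closer to uniform has higher entropy.
Answer: B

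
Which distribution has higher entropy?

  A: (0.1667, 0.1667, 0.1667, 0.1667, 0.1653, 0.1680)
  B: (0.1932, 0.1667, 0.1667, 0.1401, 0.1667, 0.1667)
A

Both distributions are close to uniform, making this a harder comparison.

H(A) = 2.5849 bits
H(B) = 2.5788 bits

The distribution closer to uniform has higher entropy.
Answer: A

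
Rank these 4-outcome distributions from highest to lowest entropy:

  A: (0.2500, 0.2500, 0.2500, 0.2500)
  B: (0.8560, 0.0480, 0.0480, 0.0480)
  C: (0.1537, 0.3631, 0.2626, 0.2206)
A > C > B

Key insight: Entropy is maximized by uniform distributions and minimized by concentrated distributions.

- Uniform distributions have maximum entropy log₂(4) = 2.0000 bits
- The more "peaked" or concentrated a distribution, the lower its entropy

Entropies:
  H(A) = 2.0000 bits
  H(B) = 0.8229 bits
  H(C) = 1.9335 bits

Ranking: A > C > B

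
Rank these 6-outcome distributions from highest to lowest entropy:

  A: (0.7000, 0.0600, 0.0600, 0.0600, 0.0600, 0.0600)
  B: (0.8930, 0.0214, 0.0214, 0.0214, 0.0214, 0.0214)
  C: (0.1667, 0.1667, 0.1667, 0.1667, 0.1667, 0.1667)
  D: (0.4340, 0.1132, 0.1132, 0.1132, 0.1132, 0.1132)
C > D > A > B

Key insight: Entropy is maximized by uniform distributions and minimized by concentrated distributions.

Entropies:
  H(A) = 1.5779 bits
  H(B) = 0.7392 bits
  H(C) = 2.5850 bits
  H(D) = 2.3016 bits

Ranking: C > D > A > B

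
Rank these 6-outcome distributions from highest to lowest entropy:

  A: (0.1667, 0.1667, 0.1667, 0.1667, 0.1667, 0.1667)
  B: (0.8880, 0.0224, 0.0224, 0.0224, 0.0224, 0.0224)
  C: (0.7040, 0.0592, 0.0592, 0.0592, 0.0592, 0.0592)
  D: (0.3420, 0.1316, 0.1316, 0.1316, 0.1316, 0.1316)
A > D > C > B

Key insight: Entropy is maximized by uniform distributions and minimized by concentrated distributions.

Entropies:
  H(A) = 2.5850 bits
  H(B) = 0.7660 bits
  H(C) = 1.5636 bits
  H(D) = 2.4545 bits

Ranking: A > D > C > B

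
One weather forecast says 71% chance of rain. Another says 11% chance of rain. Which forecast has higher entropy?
71% forecast

Treat each forecast as a Bernoulli distribution. Binary entropy is maximized at p=0.5 and falls off symmetrically toward 0 or 1. The 71% forecast is closer to 50%, so it is more uncertain. H(71%) ≈ 0.869 bits, H(11%) ≈ 0.500 bits.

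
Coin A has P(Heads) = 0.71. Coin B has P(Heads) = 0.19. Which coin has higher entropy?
A

For binary distributions, entropy is maximized at p=0.5 and decreases as p moves toward 0 or 1.

H(A) = H(0.71) = 0.8687 bits
H(B) = H(0.19) = 0.7015 bits

Distribution A (p=0.71) is closer to uniform (p=0.5), so it has higher entropy.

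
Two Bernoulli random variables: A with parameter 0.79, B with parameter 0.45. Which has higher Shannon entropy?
B

For binary distributions, entropy is maximized at p=0.5 and decreases as p moves toward 0 or 1.

H(A) = H(0.79) = 0.7415 bits
H(B) = H(0.45) = 0.9928 bits

Distribution B (p=0.45) is closer to uniform (p=0.5), so it has higher entropy.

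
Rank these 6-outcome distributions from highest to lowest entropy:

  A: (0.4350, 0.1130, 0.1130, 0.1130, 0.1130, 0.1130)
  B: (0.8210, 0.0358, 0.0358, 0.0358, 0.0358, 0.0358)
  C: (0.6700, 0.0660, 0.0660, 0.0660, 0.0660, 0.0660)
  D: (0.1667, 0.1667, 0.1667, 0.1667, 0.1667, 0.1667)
D > A > C > B

Key insight: Entropy is maximized by uniform distributions and minimized by concentrated distributions.

Entropies:
  H(A) = 2.2997 bits
  H(B) = 1.0935 bits
  H(C) = 1.6812 bits
  H(D) = 2.5850 bits

Ranking: D > A > C > B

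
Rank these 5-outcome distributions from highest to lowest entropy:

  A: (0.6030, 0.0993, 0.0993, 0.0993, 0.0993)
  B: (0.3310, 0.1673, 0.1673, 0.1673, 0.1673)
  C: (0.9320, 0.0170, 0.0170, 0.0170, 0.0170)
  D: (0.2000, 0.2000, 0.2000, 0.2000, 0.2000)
D > B > A > C

Key insight: Entropy is maximized by uniform distributions and minimized by concentrated distributions.

Entropies:
  H(A) = 1.7632 bits
  H(B) = 2.2539 bits
  H(C) = 0.4944 bits
  H(D) = 2.3219 bits

Ranking: D > B > A > C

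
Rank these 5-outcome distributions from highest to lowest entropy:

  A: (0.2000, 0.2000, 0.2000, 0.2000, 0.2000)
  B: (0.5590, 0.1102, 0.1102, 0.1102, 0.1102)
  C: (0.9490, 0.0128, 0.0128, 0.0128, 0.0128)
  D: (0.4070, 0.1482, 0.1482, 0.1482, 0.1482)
A > D > B > C

Key insight: Entropy is maximized by uniform distributions and minimized by concentrated distributions.

Entropies:
  H(A) = 2.3219 bits
  H(B) = 1.8719 bits
  H(C) = 0.3926 bits
  H(D) = 2.1609 bits

Ranking: A > D > B > C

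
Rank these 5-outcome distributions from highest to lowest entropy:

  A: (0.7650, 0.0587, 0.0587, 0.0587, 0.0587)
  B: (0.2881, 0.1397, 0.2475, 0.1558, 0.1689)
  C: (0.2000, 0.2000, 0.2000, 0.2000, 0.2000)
C > B > A

Key insight: Entropy is maximized by uniform distributions and minimized by concentrated distributions.

- Uniform distributions have maximum entropy log₂(5) = 2.3219 bits
- The more "peaked" or concentrated a distribution, the lower its entropy

Entropies:
  H(A) = 1.2566 bits
  H(B) = 2.2638 bits
  H(C) = 2.3219 bits

Ranking: C > B > A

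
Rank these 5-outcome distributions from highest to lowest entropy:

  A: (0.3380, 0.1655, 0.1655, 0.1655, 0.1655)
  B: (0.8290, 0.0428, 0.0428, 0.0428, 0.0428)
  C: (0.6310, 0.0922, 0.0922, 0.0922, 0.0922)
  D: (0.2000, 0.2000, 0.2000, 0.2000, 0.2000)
D > A > C > B

Key insight: Entropy is maximized by uniform distributions and minimized by concentrated distributions.

Entropies:
  H(A) = 2.2469 bits
  H(B) = 1.0020 bits
  H(C) = 1.6879 bits
  H(D) = 2.3219 bits

Ranking: D > A > C > B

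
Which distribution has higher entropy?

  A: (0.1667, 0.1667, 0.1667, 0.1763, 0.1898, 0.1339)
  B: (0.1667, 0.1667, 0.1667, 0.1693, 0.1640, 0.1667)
B

Both distributions are close to uniform, making this a harder comparison.

H(A) = 2.5773 bits
H(B) = 2.5849 bits

The distribution closer to uniform has higher entropy.
Answer: B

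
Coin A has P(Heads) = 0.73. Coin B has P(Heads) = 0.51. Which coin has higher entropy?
B

For binary distributions, entropy is maximized at p=0.5 and decreases as p moves toward 0 or 1.

H(A) = H(0.73) = 0.8415 bits
H(B) = H(0.51) = 0.9997 bits

Distribution B (p=0.51) is closer to uniform (p=0.5), so it has higher entropy.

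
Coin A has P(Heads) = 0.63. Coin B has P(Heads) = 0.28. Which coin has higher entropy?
A

For binary distributions, entropy is maximized at p=0.5 and decreases as p moves toward 0 or 1.

H(A) = H(0.63) = 0.9507 bits
H(B) = H(0.28) = 0.8555 bits

Distribution A (p=0.63) is closer to uniform (p=0.5), so it has higher entropy.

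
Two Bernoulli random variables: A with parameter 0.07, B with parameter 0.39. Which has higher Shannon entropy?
B

For binary distributions, entropy is maximized at p=0.5 and decreases as p moves toward 0 or 1.

H(A) = H(0.07) = 0.3659 bits
H(B) = H(0.39) = 0.9648 bits

Distribution B (p=0.39) is closer to uniform (p=0.5), so it has higher entropy.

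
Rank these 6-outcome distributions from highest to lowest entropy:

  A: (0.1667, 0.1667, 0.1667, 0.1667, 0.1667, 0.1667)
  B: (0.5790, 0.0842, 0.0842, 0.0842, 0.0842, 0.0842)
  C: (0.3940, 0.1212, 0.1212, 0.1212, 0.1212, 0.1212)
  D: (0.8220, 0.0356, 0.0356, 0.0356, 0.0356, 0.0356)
A > C > B > D

Key insight: Entropy is maximized by uniform distributions and minimized by concentrated distributions.

Entropies:
  H(A) = 2.5850 bits
  H(B) = 1.9594 bits
  H(C) = 2.3744 bits
  H(D) = 1.0890 bits

Ranking: A > C > B > D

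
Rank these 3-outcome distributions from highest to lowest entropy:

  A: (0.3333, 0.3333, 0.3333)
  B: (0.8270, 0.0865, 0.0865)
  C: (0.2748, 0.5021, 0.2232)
A > C > B

Key insight: Entropy is maximized by uniform distributions and minimized by concentrated distributions.

- Uniform distributions have maximum entropy log₂(3) = 1.5850 bits
- The more "peaked" or concentrated a distribution, the lower its entropy

Entropies:
  H(A) = 1.5850 bits
  H(B) = 0.8375 bits
  H(C) = 1.4941 bits

Ranking: A > C > B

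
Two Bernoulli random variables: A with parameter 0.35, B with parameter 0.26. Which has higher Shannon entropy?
A

For binary distributions, entropy is maximized at p=0.5 and decreases as p moves toward 0 or 1.

H(A) = H(0.35) = 0.9341 bits
H(B) = H(0.26) = 0.8267 bits

Distribution A (p=0.35) is closer to uniform (p=0.5), so it has higher entropy.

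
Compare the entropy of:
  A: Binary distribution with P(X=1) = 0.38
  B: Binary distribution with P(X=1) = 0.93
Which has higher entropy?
A

For binary distributions, entropy is maximized at p=0.5 and decreases as p moves toward 0 or 1.

H(A) = H(0.38) = 0.9580 bits
H(B) = H(0.93) = 0.3659 bits

Distribution A (p=0.38) is closer to uniform (p=0.5), so it has higher entropy.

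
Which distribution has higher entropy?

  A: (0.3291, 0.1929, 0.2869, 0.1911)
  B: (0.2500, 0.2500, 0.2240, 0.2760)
B

Both distributions are close to uniform, making this a harder comparison.

H(A) = 1.9587 bits
H(B) = 1.9961 bits

The distribution closer to uniform has higher entropy.
Answer: B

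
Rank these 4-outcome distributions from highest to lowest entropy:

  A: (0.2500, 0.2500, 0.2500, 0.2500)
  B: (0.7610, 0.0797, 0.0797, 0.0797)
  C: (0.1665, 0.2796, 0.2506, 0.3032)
A > C > B

Key insight: Entropy is maximized by uniform distributions and minimized by concentrated distributions.

- Uniform distributions have maximum entropy log₂(4) = 2.0000 bits
- The more "peaked" or concentrated a distribution, the lower its entropy

Entropies:
  H(A) = 2.0000 bits
  H(B) = 1.1722 bits
  H(C) = 1.9671 bits

Ranking: A > C > B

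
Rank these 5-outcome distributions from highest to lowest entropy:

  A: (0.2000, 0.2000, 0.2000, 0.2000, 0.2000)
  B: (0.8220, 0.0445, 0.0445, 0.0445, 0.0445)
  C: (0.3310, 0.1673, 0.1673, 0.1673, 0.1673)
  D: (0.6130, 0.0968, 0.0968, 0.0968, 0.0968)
A > C > D > B

Key insight: Entropy is maximized by uniform distributions and minimized by concentrated distributions.

Entropies:
  H(A) = 2.3219 bits
  H(B) = 1.0317 bits
  H(C) = 2.2539 bits
  H(D) = 1.7368 bits

Ranking: A > C > D > B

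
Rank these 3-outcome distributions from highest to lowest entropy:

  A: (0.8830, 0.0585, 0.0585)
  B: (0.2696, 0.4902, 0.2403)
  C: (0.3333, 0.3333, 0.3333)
C > B > A

Key insight: Entropy is maximized by uniform distributions and minimized by concentrated distributions.

- Uniform distributions have maximum entropy log₂(3) = 1.5850 bits
- The more "peaked" or concentrated a distribution, the lower its entropy

Entropies:
  H(A) = 0.6377 bits
  H(B) = 1.5083 bits
  H(C) = 1.5850 bits

Ranking: C > B > A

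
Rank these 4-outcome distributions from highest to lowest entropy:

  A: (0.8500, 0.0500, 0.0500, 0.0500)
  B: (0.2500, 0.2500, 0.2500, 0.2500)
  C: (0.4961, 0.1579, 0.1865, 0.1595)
B > C > A

Key insight: Entropy is maximized by uniform distributions and minimized by concentrated distributions.

- Uniform distributions have maximum entropy log₂(4) = 2.0000 bits
- The more "peaked" or concentrated a distribution, the lower its entropy

Entropies:
  H(A) = 0.8476 bits
  H(B) = 2.0000 bits
  H(C) = 1.7965 bits

Ranking: B > C > A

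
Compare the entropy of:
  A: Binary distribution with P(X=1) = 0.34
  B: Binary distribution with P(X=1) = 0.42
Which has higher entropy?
B

For binary distributions, entropy is maximized at p=0.5 and decreases as p moves toward 0 or 1.

H(A) = H(0.34) = 0.9248 bits
H(B) = H(0.42) = 0.9815 bits

Distribution B (p=0.42) is closer to uniform (p=0.5), so it has higher entropy.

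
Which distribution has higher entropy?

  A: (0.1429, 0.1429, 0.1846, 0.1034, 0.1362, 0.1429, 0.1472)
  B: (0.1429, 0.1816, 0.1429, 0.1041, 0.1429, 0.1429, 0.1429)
B

Both distributions are close to uniform, making this a harder comparison.

H(A) = 2.7903 bits
H(B) = 2.7920 bits

The distribution closer to uniform has higher entropy.
Answer: B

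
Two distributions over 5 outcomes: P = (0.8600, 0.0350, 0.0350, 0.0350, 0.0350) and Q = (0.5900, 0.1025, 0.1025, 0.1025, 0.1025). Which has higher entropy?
Q

P is highly concentrated on one outcome (86%), making it nearly deterministic. Q spreads its mass more evenly (max 59%). The more spread-out distribution has higher entropy: H(P) ≈ 0.864 bits, H(Q) ≈ 1.797 bits.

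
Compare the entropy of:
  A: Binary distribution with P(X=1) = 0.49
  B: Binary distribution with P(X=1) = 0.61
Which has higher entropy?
A

For binary distributions, entropy is maximized at p=0.5 and decreases as p moves toward 0 or 1.

H(A) = H(0.49) = 0.9997 bits
H(B) = H(0.61) = 0.9648 bits

Distribution A (p=0.49) is closer to uniform (p=0.5), so it has higher entropy.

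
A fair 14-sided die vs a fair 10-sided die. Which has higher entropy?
14-sided die

Both are uniform distributions; for uniform over n outcomes, H = log₂(n). H(14-sided) = log₂(14) = 3.807 bits and H(10-sided) = log₂(10) = 3.322 bits. More outcomes in a uniform distribution means higher entropy.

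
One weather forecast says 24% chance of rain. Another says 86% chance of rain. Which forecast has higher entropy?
24% forecast

Treat each forecast as a Bernoulli distribution. Binary entropy is maximized at p=0.5 and falls off symmetrically toward 0 or 1. The 24% forecast is closer to 50%, so it is more uncertain. H(24%) ≈ 0.795 bits, H(86%) ≈ 0.584 bits.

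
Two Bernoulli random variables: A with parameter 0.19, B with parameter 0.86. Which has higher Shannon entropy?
A

For binary distributions, entropy is maximized at p=0.5 and decreases as p moves toward 0 or 1.

H(A) = H(0.19) = 0.7015 bits
H(B) = H(0.86) = 0.5842 bits

Distribution A (p=0.19) is closer to uniform (p=0.5), so it has higher entropy.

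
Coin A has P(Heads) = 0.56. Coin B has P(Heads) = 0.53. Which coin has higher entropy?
B

For binary distributions, entropy is maximized at p=0.5 and decreases as p moves toward 0 or 1.

H(A) = H(0.56) = 0.9896 bits
H(B) = H(0.53) = 0.9974 bits

Distribution B (p=0.53) is closer to uniform (p=0.5), so it has higher entropy.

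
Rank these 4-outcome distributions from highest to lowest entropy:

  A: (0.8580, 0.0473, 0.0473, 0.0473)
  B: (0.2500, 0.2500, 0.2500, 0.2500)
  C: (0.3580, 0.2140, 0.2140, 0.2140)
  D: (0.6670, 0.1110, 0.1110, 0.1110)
B > C > D > A

Key insight: Entropy is maximized by uniform distributions and minimized by concentrated distributions.

Entropies:
  H(A) = 0.8145 bits
  H(B) = 2.0000 bits
  H(C) = 1.9586 bits
  H(D) = 1.4458 bits

Ranking: B > C > D > A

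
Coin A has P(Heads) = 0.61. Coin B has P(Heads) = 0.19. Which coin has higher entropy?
A

For binary distributions, entropy is maximized at p=0.5 and decreases as p moves toward 0 or 1.

H(A) = H(0.61) = 0.9648 bits
H(B) = H(0.19) = 0.7015 bits

Distribution A (p=0.61) is closer to uniform (p=0.5), so it has higher entropy.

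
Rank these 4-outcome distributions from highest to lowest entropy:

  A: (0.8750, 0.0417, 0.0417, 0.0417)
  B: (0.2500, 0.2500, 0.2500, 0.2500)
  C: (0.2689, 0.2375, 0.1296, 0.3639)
B > C > A

Key insight: Entropy is maximized by uniform distributions and minimized by concentrated distributions.

- Uniform distributions have maximum entropy log₂(4) = 2.0000 bits
- The more "peaked" or concentrated a distribution, the lower its entropy

Entropies:
  H(A) = 0.7417 bits
  H(B) = 2.0000 bits
  H(C) = 1.9149 bits

Ranking: B > C > A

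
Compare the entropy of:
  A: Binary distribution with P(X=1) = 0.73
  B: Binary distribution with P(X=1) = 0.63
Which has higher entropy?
B

For binary distributions, entropy is maximized at p=0.5 and decreases as p moves toward 0 or 1.

H(A) = H(0.73) = 0.8415 bits
H(B) = H(0.63) = 0.9507 bits

Distribution B (p=0.63) is closer to uniform (p=0.5), so it has higher entropy.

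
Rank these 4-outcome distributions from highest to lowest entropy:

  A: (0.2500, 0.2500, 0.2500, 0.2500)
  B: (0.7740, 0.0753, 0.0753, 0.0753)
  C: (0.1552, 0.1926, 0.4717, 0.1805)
A > C > B

Key insight: Entropy is maximized by uniform distributions and minimized by concentrated distributions.

- Uniform distributions have maximum entropy log₂(4) = 2.0000 bits
- The more "peaked" or concentrated a distribution, the lower its entropy

Entropies:
  H(A) = 2.0000 bits
  H(B) = 1.1292 bits
  H(C) = 1.8320 bits

Ranking: A > C > B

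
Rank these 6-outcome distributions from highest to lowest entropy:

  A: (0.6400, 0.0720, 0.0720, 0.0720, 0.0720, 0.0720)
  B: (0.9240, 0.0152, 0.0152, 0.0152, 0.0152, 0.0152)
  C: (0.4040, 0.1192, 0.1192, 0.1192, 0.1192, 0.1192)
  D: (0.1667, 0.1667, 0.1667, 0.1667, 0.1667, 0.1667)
D > C > A > B

Key insight: Entropy is maximized by uniform distributions and minimized by concentrated distributions.

Entropies:
  H(A) = 1.7786 bits
  H(B) = 0.5644 bits
  H(C) = 2.3571 bits
  H(D) = 2.5850 bits

Ranking: D > C > A > B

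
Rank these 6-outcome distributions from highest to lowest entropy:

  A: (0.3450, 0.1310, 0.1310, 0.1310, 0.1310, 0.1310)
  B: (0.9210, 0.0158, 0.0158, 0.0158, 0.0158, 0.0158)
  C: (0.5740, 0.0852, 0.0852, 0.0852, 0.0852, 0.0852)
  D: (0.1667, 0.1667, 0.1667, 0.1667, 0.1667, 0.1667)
D > A > C > B

Key insight: Entropy is maximized by uniform distributions and minimized by concentrated distributions.

Entropies:
  H(A) = 2.4504 bits
  H(B) = 0.5821 bits
  H(C) = 1.9733 bits
  H(D) = 2.5850 bits

Ranking: D > A > C > B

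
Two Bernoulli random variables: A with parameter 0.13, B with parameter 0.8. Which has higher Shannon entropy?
B

For binary distributions, entropy is maximized at p=0.5 and decreases as p moves toward 0 or 1.

H(A) = H(0.13) = 0.5574 bits
H(B) = H(0.8) = 0.7219 bits

Distribution B (p=0.8) is closer to uniform (p=0.5), so it has higher entropy.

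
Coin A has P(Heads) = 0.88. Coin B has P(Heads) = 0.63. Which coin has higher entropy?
B

For binary distributions, entropy is maximized at p=0.5 and decreases as p moves toward 0 or 1.

H(A) = H(0.88) = 0.5294 bits
H(B) = H(0.63) = 0.9507 bits

Distribution B (p=0.63) is closer to uniform (p=0.5), so it has higher entropy.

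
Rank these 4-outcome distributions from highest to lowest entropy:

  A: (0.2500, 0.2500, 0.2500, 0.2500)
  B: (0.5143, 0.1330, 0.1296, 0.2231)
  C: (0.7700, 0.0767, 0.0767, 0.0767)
A > B > C

Key insight: Entropy is maximized by uniform distributions and minimized by concentrated distributions.

- Uniform distributions have maximum entropy log₂(4) = 2.0000 bits
- The more "peaked" or concentrated a distribution, the lower its entropy

Entropies:
  H(A) = 2.0000 bits
  H(B) = 1.7453 bits
  H(C) = 1.1426 bits

Ranking: A > B > C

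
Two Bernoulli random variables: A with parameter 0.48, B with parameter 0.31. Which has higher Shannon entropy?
A

For binary distributions, entropy is maximized at p=0.5 and decreases as p moves toward 0 or 1.

H(A) = H(0.48) = 0.9988 bits
H(B) = H(0.31) = 0.8932 bits

Distribution A (p=0.48) is closer to uniform (p=0.5), so it has higher entropy.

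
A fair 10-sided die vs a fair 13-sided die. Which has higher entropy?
13-sided die

Both are uniform distributions; for uniform over n outcomes, H = log₂(n). H(10-sided) = log₂(10) = 3.322 bits and H(13-sided) = log₂(13) = 3.700 bits. More outcomes in a uniform distribution means higher entropy.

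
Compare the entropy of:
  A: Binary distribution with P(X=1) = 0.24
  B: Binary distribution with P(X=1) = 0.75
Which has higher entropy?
B

For binary distributions, entropy is maximized at p=0.5 and decreases as p moves toward 0 or 1.

H(A) = H(0.24) = 0.7950 bits
H(B) = H(0.75) = 0.8113 bits

Distribution B (p=0.75) is closer to uniform (p=0.5), so it has higher entropy.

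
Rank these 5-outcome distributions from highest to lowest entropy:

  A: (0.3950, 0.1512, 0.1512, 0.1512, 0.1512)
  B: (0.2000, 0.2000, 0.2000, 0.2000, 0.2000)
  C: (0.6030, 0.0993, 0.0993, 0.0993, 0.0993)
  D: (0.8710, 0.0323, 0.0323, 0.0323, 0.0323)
B > A > C > D

Key insight: Entropy is maximized by uniform distributions and minimized by concentrated distributions.

Entropies:
  H(A) = 2.1780 bits
  H(B) = 2.3219 bits
  H(C) = 1.7632 bits
  H(D) = 0.8127 bits

Ranking: B > A > C > D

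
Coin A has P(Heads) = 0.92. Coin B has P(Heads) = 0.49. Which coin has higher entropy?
B

For binary distributions, entropy is maximized at p=0.5 and decreases as p moves toward 0 or 1.

H(A) = H(0.92) = 0.4022 bits
H(B) = H(0.49) = 0.9997 bits

Distribution B (p=0.49) is closer to uniform (p=0.5), so it has higher entropy.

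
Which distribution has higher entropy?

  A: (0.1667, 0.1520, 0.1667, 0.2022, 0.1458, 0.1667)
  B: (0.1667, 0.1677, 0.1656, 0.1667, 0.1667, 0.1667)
B

Both distributions are close to uniform, making this a harder comparison.

H(A) = 2.5769 bits
H(B) = 2.5850 bits

The distribution closer to uniform has higher entropy.
Answer: B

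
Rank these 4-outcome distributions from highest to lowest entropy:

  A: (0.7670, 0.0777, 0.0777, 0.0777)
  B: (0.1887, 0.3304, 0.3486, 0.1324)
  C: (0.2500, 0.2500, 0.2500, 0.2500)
C > B > A

Key insight: Entropy is maximized by uniform distributions and minimized by concentrated distributions.

- Uniform distributions have maximum entropy log₂(4) = 2.0000 bits
- The more "peaked" or concentrated a distribution, the lower its entropy

Entropies:
  H(A) = 1.1525 bits
  H(B) = 1.8980 bits
  H(C) = 2.0000 bits

Ranking: C > B > A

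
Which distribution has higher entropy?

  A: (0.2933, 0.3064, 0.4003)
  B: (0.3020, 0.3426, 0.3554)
B

Both distributions are close to uniform, making this a harder comparison.

H(A) = 1.5706 bits
H(B) = 1.5815 bits

The distribution closer to uniform has higher entropy.
Answer: B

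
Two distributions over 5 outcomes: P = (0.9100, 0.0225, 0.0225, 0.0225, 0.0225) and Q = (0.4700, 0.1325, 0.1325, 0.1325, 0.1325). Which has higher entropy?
Q

P is highly concentrated on one outcome (91%), making it nearly deterministic. Q spreads its mass more evenly (max 47%). The more spread-out distribution has higher entropy: H(P) ≈ 0.616 bits, H(Q) ≈ 2.057 bits.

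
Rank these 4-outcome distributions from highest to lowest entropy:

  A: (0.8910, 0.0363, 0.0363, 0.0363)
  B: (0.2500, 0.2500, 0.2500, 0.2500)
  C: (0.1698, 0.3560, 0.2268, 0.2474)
B > C > A

Key insight: Entropy is maximized by uniform distributions and minimized by concentrated distributions.

- Uniform distributions have maximum entropy log₂(4) = 2.0000 bits
- The more "peaked" or concentrated a distribution, the lower its entropy

Entropies:
  H(A) = 0.6697 bits
  H(B) = 2.0000 bits
  H(C) = 1.9488 bits

Ranking: B > C > A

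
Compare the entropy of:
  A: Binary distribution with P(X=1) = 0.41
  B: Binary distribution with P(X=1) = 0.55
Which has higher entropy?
B

For binary distributions, entropy is maximized at p=0.5 and decreases as p moves toward 0 or 1.

H(A) = H(0.41) = 0.9765 bits
H(B) = H(0.55) = 0.9928 bits

Distribution B (p=0.55) is closer to uniform (p=0.5), so it has higher entropy.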